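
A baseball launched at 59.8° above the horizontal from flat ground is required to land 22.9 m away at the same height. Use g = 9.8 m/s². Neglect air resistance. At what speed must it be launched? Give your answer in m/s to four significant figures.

16.07 m/s

From R = (v₀² / g) sin 2θ: v₀ = √(gR / sin 2θ).
v₀ = √(9.80 × 22.9 / sin 119.6°) = √(224.4 / 0.8695) = √258.10 = 16.07 m/s.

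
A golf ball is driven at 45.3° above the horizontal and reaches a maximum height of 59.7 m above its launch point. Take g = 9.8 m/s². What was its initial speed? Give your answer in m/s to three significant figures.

48.1 m/s

At the peak v_y = 0, so v_y0 = √(2gH) = √(2 × 9.80 × 59.7) = 34.21 m/s.
v_y0 = v₀ sin θ ⇒ v₀ = 34.21 / sin 45.3° = 48.12 m/s.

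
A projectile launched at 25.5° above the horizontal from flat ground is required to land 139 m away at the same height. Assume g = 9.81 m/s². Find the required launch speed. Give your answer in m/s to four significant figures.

41.89 m/s

On level ground R = v₀² sin 2θ / g ⇒ v₀ = √(gR / sin 2θ).
v₀ = √(9.81 × 139 / sin 51.00°) = √(1364 / 0.7771) = √1754.6 = 41.89 m/s.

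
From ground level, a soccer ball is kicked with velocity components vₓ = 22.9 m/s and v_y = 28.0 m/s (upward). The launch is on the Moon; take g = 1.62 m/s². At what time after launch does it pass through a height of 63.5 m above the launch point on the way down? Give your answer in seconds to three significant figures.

32.1 s

Set y = v_y0 t − ½ g t² = 63.5: 0.8100 t² − 28.00 t + 63.5 = 0.
t = [28.00 ± √(28.00² − 2·1.62·63.5)] / 1.62 = (28.00 ± 24.05) / 1.62, so t = 2.440 s or t = 32.13 s.
The descending-branch root is 32.13 s.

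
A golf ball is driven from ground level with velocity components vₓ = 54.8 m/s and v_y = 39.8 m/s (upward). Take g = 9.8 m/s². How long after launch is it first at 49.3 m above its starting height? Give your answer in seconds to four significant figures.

1.525 s

Require v_y0 t − ½ g t² = 49.3, i.e. 4.900 t² − 39.80 t + 49.3 = 0.
Quadratic formula: t = (39.80 ± √617.76) / 9.80 = (39.80 ± 24.85) / 9.80 → t = 1.525 s or 6.597 s.
The first (ascending) time is 1.525 s.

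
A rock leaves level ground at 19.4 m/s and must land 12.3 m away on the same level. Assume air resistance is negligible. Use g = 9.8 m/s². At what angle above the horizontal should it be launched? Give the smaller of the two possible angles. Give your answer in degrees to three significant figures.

Level-ground range R = v₀² sin(2θ)/g ⇒ sin(2θ) = gR/v₀² = 9.80 × 12.3 / 19.4² = 0.3203.
2θ = 18.68° or 180° − 18.68° = 161.3°, so θ = 9.340° or 80.66°.
The smaller angle is 9.340°.

9.34°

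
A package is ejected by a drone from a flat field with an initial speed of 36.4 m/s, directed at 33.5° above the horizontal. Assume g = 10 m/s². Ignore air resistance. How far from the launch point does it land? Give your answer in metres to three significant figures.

Components: vₓ = 36.40 cos 33.5° = 30.35 m/s, v_y0 = 36.40 sin 33.5° = 20.09 m/s.
Flight time T = 2 v_y0 / g = 4.018 s.
Range: R = vₓ T = 30.35 × 4.018 = 122.0 m.

122 m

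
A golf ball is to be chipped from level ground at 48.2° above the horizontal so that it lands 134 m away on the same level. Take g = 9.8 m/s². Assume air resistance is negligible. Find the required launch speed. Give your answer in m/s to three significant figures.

36.4 m/s

On level ground R = v₀² sin 2θ / g ⇒ v₀ = √(gR / sin 2θ).
v₀ = √(9.80 × 134 / sin 96.40°) = √(1313 / 0.9938) = √1321.4 = 36.35 m/s.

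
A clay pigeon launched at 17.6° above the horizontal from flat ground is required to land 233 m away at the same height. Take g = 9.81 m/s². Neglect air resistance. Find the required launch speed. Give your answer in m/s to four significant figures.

Level-ground range: R = v₀² sin(2θ)/g, so v₀ = √(gR / sin 2θ).
v₀ = √(9.81 × 233 / sin 35.20°) = √(2286 / 0.5764) = √3965.3 = 62.97 m/s.

62.97 m/s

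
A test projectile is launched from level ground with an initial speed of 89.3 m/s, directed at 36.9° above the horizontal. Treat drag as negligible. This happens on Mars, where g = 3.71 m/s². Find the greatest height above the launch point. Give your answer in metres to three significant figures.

387 m

Horizontal component vₓ = 89.30 cos 36.9° = 71.41 m/s; vertical v_y0 = 89.30 sin 36.9° = 53.62 m/s.
Maximum height: H = v_y0² / (2g) = 53.62² / (2 × 3.71) = 387.4 m.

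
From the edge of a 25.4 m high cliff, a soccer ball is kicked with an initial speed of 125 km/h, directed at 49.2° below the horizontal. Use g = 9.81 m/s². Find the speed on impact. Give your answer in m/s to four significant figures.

41.28 m/s

Convert: 125 km/h = 125/3.6 = 34.72 m/s.
Resolve: vₓ = 34.72 cos 49.2° = 22.69 m/s and v_y0 = −26.28 m/s (downward).
With up positive and y = 0 at the ground: y(t) = 25.4 + (−26.28) t − 4.905 t². Setting y = 0 and taking the positive root: t = [−26.28 + √(26.28² + 2·9.81·25.4)] / 9.81 = (−26.28 + 34.49) / 9.81 = 0.8359 s.
Vertical velocity at impact: v_y = v_y0 − g t = −26.28 − 9.81 × 0.8359 = −34.49 m/s.
Speed: |v| = √(vₓ² + v_y²) = √(22.69² + 34.49²) = 41.28 m/s.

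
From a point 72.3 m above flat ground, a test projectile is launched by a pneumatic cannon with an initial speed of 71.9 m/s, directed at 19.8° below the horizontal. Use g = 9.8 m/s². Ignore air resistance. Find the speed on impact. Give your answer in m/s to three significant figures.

Horizontal component vₓ = 71.90 cos 19.8° = 67.65 m/s; vertical v_y0 = −24.36 m/s (downward).
The projectile lands when y = 72.3 + (−24.36) t − ½·9.80·t² = 0. Positive root: t = (−24.36 + √(24.36² + 2·9.80·72.3)) / 9.80 = (−24.36 + 44.84) / 9.80 = 2.090 s.
Vertical velocity at impact: v_y = v_y0 − g t = −24.36 − 9.80 × 2.090 = −44.84 m/s.
Speed: |v| = √(vₓ² + v_y²) = √(67.65² + 44.84²) = 81.16 m/s.

81.2 m/s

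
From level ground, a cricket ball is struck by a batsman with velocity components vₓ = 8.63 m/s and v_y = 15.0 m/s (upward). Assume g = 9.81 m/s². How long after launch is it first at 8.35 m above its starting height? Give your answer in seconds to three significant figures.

0.732 s

Height y(t) = 15.00 t − 4.905 t² = 8.35 gives 4.905 t² − 15.00 t + 8.35 = 0.
Quadratic formula: t = (15.00 ± √61.173) / 9.81 = (15.00 ± 7.821) / 9.81 → t = 0.7318 s or 2.326 s.
The first (ascending) time is 0.7318 s.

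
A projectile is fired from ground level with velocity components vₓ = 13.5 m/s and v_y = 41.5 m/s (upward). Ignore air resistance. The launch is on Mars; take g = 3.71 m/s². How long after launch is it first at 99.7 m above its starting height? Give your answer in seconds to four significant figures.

2.737 s

Set y = v_y0 t − ½ g t² = 99.7: 1.855 t² − 41.50 t + 99.7 = 0.
t = [41.50 ± √(41.50² − 2·3.71·99.7)] / 3.71 = (41.50 ± 31.34) / 3.71, so t = 2.737 s or t = 19.63 s.
The first (ascending) time is 2.737 s.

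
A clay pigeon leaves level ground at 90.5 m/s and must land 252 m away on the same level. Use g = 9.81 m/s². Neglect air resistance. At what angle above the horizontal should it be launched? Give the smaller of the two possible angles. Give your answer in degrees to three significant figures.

From R = (v₀²/g) sin 2θ: sin 2θ = 9.81 × 252 / 8190.2 = 0.3018.
2θ = 17.57° or 180° − 17.57° = 162.4°, so θ = 8.784° or 81.22°.
The smaller angle is 8.784°.

8.78°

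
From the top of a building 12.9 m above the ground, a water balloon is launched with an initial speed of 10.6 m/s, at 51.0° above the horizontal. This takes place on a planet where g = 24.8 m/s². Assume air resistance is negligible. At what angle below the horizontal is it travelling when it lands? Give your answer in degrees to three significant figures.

Resolve: vₓ = 10.60 cos 51.0° = 6.671 m/s and v_y0 = 10.60 sin 51.0° = 8.238 m/s.
With up positive and y = 0 at the ground: y(t) = 12.9 + (8.238) t − 12.40 t². Setting y = 0 and taking the positive root: t = [8.238 + √(8.238² + 2·24.8·12.9)] / 24.8 = (8.238 + 26.60) / 24.8 = 1.405 s.
At impact: v_y = v_y0 − g t = −26.60 m/s; vₓ = 6.671 m/s.
Angle below horizontal: arctan(|v_y|/vₓ) = arctan(26.60/6.671) = 75.92°.

75.9°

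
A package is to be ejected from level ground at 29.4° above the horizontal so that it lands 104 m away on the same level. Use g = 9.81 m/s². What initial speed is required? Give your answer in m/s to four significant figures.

On level ground R = v₀² sin 2θ / g ⇒ v₀ = √(gR / sin 2θ).
v₀ = √(9.81 × 104 / sin 58.80°) = √(1020 / 0.8554) = √1192.8 = 34.54 m/s.

34.54 m/s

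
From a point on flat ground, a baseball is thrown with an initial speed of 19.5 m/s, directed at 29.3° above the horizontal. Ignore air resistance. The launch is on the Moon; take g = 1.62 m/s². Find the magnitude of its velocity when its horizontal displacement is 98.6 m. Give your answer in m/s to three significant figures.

Resolve: vₓ = 19.50 cos 29.3° = 17.01 m/s and v_y0 = 19.50 sin 29.3° = 9.543 m/s.
At x = 98.6 m, t = x/vₓ = 98.6/17.01 = 5.798 s.
Vertical velocity there: v_y = v_y0 − g t = 9.543 − 1.62 × 5.798 = 0.1499 m/s.
Speed: √(vₓ² + v_y²) = √(17.01² + 0.1499²) = 17.01 m/s.

17.0 m/s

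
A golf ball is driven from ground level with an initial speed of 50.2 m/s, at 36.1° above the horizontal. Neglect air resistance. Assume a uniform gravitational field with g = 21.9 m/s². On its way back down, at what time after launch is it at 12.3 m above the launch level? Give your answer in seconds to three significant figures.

2.19 s

Resolve: vₓ = 50.20 cos 36.1° = 40.56 m/s and v_y0 = 50.20 sin 36.1° = 29.58 m/s.
Require v_y0 t − ½ g t² = 12.3, i.e. 10.95 t² − 29.58 t + 12.3 = 0.
t = [29.58 ± √(29.58² − 2·21.9·12.3)] / 21.9 = (29.58 ± 18.33) / 21.9, so t = 0.5135 s or t = 2.188 s.
The descending-branch root is 2.188 s.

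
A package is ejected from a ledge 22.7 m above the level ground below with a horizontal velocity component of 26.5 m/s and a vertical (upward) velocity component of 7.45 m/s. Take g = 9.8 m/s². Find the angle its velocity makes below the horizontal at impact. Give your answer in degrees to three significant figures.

The projectile lands when y = 22.7 + (7.450) t − ½·9.80·t² = 0. Positive root: t = (7.450 + √(7.450² + 2·9.80·22.7)) / 9.80 = (7.450 + 22.37) / 9.80 = 3.043 s.
At impact: v_y = v_y0 − g t = −22.37 m/s; vₓ = 26.50 m/s.
Angle below horizontal: arctan(|v_y|/vₓ) = arctan(22.37/26.50) = 40.17°.

40.2°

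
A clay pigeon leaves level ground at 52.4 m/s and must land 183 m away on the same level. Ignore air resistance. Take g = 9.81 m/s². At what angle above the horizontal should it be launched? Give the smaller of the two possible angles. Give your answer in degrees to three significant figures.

20.4°

Level-ground range R = v₀² sin(2θ)/g ⇒ sin(2θ) = gR/v₀² = 9.81 × 183 / 52.4² = 0.6538.
2θ = 40.83° or 180° − 40.83° = 139.2°, so θ = 20.42° or 69.58°.
The smaller angle is 20.42°.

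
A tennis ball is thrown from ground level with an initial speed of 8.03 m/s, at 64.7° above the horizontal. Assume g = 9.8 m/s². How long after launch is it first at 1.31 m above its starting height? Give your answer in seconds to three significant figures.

Components: vₓ = 8.030 cos 64.7° = 3.432 m/s, v_y0 = 8.030 sin 64.7° = 7.260 m/s.
Height y(t) = 7.260 t − 4.900 t² = 1.31 gives 4.900 t² − 7.260 t + 1.31 = 0.
Quadratic formula: t = (7.260 ± √27.028) / 9.80 = (7.260 ± 5.199) / 9.80 → t = 0.2103 s or 1.271 s.
The first (ascending) time is 0.2103 s.

0.210 s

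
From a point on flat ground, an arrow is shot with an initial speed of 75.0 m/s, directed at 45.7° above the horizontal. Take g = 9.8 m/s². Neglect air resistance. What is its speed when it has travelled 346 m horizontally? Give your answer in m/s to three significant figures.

Horizontal component vₓ = 75.00 cos 45.7° = 52.38 m/s; vertical v_y0 = 75.00 sin 45.7° = 53.68 m/s.
x = vₓ t ⇒ t = 346/52.38 = 6.605 s.
Vertical velocity there: v_y = v_y0 − g t = 53.68 − 9.80 × 6.605 = −11.06 m/s.
Speed: √(vₓ² + v_y²) = √(52.38² + 11.06²) = 53.54 m/s.

53.5 m/s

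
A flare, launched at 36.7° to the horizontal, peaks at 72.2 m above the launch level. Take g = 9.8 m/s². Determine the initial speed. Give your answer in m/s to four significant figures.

At the peak v_y = 0, so v_y0 = √(2gH) = √(2 × 9.80 × 72.2) = 37.62 m/s.
v_y0 = v₀ sin θ ⇒ v₀ = 37.62 / sin 36.7° = 62.95 m/s.

62.95 m/s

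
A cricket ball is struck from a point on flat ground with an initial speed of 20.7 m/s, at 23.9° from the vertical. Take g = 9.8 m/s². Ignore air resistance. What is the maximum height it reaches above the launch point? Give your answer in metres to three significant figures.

vₓ = 20.70 sin 23.9° = 8.386 m/s; v_y0 = 20.70 cos 23.9° = 18.93 m/s.
At the apex v_y = 0, so H = v_y0²/(2g) = 18.93²/19.60 = 18.27 m.

18.3 m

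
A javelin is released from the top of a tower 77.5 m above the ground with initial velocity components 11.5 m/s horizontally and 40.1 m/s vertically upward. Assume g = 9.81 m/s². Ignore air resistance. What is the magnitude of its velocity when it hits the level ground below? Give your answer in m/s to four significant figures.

With up positive and y = 0 at the ground: y(t) = 77.5 + (40.10) t − 4.905 t². Setting y = 0 and taking the positive root: t = [40.10 + √(40.10² + 2·9.81·77.5)] / 9.81 = (40.10 + 55.93) / 9.81 = 9.789 s.
Vertical velocity at impact: v_y = v_y0 − g t = 40.10 − 9.81 × 9.789 = −55.93 m/s.
Speed: |v| = √(vₓ² + v_y²) = √(11.50² + 55.93²) = 57.10 m/s.

57.10 m/s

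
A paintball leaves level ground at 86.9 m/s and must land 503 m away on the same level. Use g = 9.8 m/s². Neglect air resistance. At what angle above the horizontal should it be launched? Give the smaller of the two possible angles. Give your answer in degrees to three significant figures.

20.4°

From R = (v₀²/g) sin 2θ: sin 2θ = 9.80 × 503 / 7551.6 = 0.6528.
2θ = 40.75° or 180° − 40.75° = 139.2°, so θ = 20.38° or 69.62°.
The smaller angle is 20.38°.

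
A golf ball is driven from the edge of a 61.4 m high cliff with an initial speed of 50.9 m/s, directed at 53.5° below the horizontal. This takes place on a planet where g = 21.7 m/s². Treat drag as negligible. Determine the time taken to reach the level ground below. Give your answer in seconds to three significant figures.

vₓ = 50.90 cos 53.5° = 30.28 m/s; v_y0 = −40.92 m/s (downward).
With up positive and y = 0 at the ground: y(t) = 61.4 + (−40.92) t − 10.85 t². Setting y = 0 and taking the positive root: t = [−40.92 + √(40.92² + 2·21.7·61.4)] / 21.7 = (−40.92 + 65.87) / 21.7 = 1.150 s.

1.15 s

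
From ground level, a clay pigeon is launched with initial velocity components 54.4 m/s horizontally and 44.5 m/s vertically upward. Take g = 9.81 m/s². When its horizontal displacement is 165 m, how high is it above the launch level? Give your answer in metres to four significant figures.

89.85 m

At x = 165 m, t = x/vₓ = 165/54.40 = 3.033 s.
Height: y = v_y0 t − ½ g t² = 44.50 × 3.033 − 4.905 × 3.033² = 135.0 − 45.12 = 89.85 m.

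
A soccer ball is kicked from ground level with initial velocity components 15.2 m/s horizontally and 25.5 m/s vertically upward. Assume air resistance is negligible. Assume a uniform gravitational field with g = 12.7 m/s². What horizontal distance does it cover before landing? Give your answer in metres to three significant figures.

61.0 m

Flight time T = 2 v_y0 / g = 4.016 s.
Horizontal distance R = vₓ T = 15.20 × 4.016 = 61.04 m.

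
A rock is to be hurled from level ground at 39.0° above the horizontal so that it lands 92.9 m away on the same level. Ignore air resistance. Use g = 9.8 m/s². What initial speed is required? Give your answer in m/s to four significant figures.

Level-ground range: R = v₀² sin(2θ)/g, so v₀ = √(gR / sin 2θ).
v₀ = √(9.80 × 92.9 / sin 78.00°) = √(910.4 / 0.9781) = √930.76 = 30.51 m/s.

30.51 m/s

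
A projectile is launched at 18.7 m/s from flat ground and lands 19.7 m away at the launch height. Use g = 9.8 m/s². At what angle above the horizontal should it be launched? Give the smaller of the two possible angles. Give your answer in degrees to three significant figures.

Level-ground range R = v₀² sin(2θ)/g ⇒ sin(2θ) = gR/v₀² = 9.80 × 19.7 / 18.7² = 0.5521.
2θ = 33.51° or 180° − 33.51° = 146.5°, so θ = 16.76° or 73.24°.
The smaller angle is 16.76°.

16.8°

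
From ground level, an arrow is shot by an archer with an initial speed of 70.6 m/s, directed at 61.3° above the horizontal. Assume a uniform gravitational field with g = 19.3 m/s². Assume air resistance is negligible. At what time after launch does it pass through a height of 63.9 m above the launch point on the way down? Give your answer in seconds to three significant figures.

vₓ = 70.60 cos 61.3° = 33.90 m/s; v_y0 = 70.60 sin 61.3° = 61.93 m/s.
Set y = v_y0 t − ½ g t² = 63.9: 9.650 t² − 61.93 t + 63.9 = 0.
Quadratic formula: t = (61.93 ± √1368.4) / 19.3 = (61.93 ± 36.99) / 19.3 → t = 1.292 s or 5.125 s.
The descending-branch root is 5.125 s.

5.13 s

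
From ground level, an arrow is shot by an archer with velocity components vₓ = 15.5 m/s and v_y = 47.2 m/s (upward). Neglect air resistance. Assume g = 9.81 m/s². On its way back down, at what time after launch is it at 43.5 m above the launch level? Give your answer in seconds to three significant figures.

8.59 s

Height y(t) = 47.20 t − 4.905 t² = 43.5 gives 4.905 t² − 47.20 t + 43.5 = 0.
Quadratic formula: t = (47.20 ± √1374.4) / 9.81 = (47.20 ± 37.07) / 9.81 → t = 1.032 s or 8.590 s.
The descending-branch root is 8.590 s.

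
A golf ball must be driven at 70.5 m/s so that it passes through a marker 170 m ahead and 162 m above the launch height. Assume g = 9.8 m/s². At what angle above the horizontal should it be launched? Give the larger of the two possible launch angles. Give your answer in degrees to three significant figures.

Trajectory: y = x tanθ − g x² (1 + tan²θ)/(2v₀²). With x = 170, y = 162, v₀ = 70.5, g = 9.80:
28.49 tan²θ − 170 tanθ + (190.5) = 0.
tanθ = [170 ± √(170² − 4 × 28.49 × (190.5))] / (2 × 28.49) = (170 ± 84.80) / 56.98, giving tanθ = 1.495 or 4.471.
θ = 56.23° or 77.39°; the larger is 77.39°.

77.4°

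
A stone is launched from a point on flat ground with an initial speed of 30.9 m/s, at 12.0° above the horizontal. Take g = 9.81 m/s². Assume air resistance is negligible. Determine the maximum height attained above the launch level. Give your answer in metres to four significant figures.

2.104 m

Horizontal component vₓ = 30.90 cos 12.0° = 30.22 m/s; vertical v_y0 = 30.90 sin 12.0° = 6.424 m/s.
At the apex v_y = 0, so H = v_y0²/(2g) = 6.424²/19.62 = 2.104 m.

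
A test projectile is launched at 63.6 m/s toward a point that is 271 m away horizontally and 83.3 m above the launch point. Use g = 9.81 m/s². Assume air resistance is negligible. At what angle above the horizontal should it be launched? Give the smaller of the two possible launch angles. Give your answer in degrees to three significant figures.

Trajectory: y = x tanθ − g x² (1 + tan²θ)/(2v₀²). With x = 271, y = 83.3, v₀ = 63.6, g = 9.81:
89.06 tan²θ − 271 tanθ + (172.4) = 0.
tanθ = [271 ± √(271² − 4 × 89.06 × (172.4))] / (2 × 89.06) = (271 ± 109.7) / 178.1, giving tanθ = 0.9054 or 2.138.
θ = 42.16° or 64.93°; the smaller is 42.16°.

42.2°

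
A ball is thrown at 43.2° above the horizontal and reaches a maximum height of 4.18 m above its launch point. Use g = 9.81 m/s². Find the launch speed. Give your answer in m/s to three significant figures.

At the peak v_y = 0, so v_y0 = √(2gH) = √(2 × 9.81 × 4.18) = 9.056 m/s.
v_y0 = v₀ sin θ ⇒ v₀ = 9.056 / sin 43.2° = 13.23 m/s.

13.2 m/s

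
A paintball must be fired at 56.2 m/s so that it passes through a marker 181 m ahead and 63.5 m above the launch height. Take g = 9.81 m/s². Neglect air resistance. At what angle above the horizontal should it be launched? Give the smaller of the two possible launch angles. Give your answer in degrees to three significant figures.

39.4°

Trajectory: y = x tanθ − g x² (1 + tan²θ)/(2v₀²). With x = 181, y = 63.5, v₀ = 56.2, g = 9.81:
50.88 tan²θ − 181 tanθ + (114.4) = 0.
tanθ = [181 ± √(181² − 4 × 50.88 × (114.4))] / (2 × 50.88) = (181 ± 97.39) / 101.8, giving tanθ = 0.8217 or 2.736.
θ = 39.41° or 69.92°; the smaller is 39.41°.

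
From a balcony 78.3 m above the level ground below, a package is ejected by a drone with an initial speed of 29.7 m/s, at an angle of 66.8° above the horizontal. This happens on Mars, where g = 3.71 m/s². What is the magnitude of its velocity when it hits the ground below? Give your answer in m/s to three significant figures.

38.3 m/s

vₓ = 29.70 cos 66.8° = 11.70 m/s; v_y0 = 29.70 sin 66.8° = 27.30 m/s.
The projectile lands when y = 78.3 + (27.30) t − ½·3.71·t² = 0. Positive root: t = (27.30 + √(27.30² + 2·3.71·78.3)) / 3.71 = (27.30 + 36.42) / 3.71 = 17.17 s.
Vertical velocity at impact: v_y = v_y0 − g t = 27.30 − 3.71 × 17.17 = −36.42 m/s.
Speed: |v| = √(vₓ² + v_y²) = √(11.70² + 36.42²) = 38.25 m/s.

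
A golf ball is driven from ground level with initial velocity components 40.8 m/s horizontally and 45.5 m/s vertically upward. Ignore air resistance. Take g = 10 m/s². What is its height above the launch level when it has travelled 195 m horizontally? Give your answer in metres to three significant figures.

Time to reach x = 195 m: t = x/vₓ = 195/40.80 = 4.779 s.
Height: y = v_y0 t − ½ g t² = 45.50 × 4.779 − 5.000 × 4.779² = 217.5 − 114.2 = 103.2 m.

103 m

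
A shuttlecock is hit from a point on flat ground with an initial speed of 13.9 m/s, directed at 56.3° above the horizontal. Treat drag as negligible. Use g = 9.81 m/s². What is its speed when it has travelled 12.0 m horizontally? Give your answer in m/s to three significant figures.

vₓ = 13.90 cos 56.3° = 7.712 m/s; v_y0 = 13.90 sin 56.3° = 11.56 m/s.
Time to reach x = 12.0 m: t = x/vₓ = 12.0/7.712 = 1.556 s.
Vertical velocity there: v_y = v_y0 − g t = 11.56 − 9.81 × 1.556 = −3.700 m/s.
Speed: √(vₓ² + v_y²) = √(7.712² + 3.700²) = 8.554 m/s.

8.55 m/s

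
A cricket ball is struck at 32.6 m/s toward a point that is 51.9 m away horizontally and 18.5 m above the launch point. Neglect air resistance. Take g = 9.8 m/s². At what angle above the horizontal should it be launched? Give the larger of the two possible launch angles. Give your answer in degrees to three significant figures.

73.9°

Trajectory: y = x tanθ − g x² (1 + tan²θ)/(2v₀²). With x = 51.9, y = 18.5, v₀ = 32.6, g = 9.80:
12.42 tan²θ − 51.9 tanθ + (30.92) = 0.
tanθ = [51.9 ± √(51.9² − 4 × 12.42 × (30.92))] / (2 × 12.42) = (51.9 ± 34.02) / 24.84, giving tanθ = 0.7197 or 3.459.
θ = 35.74° or 73.88°; the larger is 73.88°.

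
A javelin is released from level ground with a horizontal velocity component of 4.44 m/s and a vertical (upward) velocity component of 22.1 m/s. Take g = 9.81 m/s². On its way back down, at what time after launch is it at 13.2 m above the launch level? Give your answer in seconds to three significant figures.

Height y(t) = 22.10 t − 4.905 t² = 13.2 gives 4.905 t² − 22.10 t + 13.2 = 0.
t = [22.10 ± √(22.10² − 2·9.81·13.2)] / 9.81 = (22.10 ± 15.15) / 9.81, so t = 0.7088 s or t = 3.797 s.
The descending-branch root is 3.797 s.

3.80 s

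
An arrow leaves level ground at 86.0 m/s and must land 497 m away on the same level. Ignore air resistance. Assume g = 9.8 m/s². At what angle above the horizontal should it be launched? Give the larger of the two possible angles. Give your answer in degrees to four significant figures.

69.41°

From R = (v₀²/g) sin 2θ: sin 2θ = 9.80 × 497 / 7396.0 = 0.6585.
2θ = 41.19° or 180° − 41.19° = 138.8°, so θ = 20.59° or 69.41°.
The larger angle is 69.41°.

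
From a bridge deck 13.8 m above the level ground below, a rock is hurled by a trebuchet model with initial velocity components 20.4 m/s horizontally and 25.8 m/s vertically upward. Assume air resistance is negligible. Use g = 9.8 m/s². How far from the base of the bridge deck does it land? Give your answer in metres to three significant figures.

With up positive and y = 0 at the ground: y(t) = 13.8 + (25.80) t − 4.900 t². Setting y = 0 and taking the positive root: t = [25.80 + √(25.80² + 2·9.80·13.8)] / 9.80 = (25.80 + 30.60) / 9.80 = 5.755 s.
Horizontal distance: R = vₓ t = 20.40 × 5.755 = 117.4 m.

117 m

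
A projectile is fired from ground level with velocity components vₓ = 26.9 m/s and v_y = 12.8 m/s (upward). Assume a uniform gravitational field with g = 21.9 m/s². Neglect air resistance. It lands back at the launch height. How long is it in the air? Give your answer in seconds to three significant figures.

1.17 s

Landing at launch height ⇒ T = 2 v_y0 / g = 2 × 12.80 / 21.9 = 1.169 s.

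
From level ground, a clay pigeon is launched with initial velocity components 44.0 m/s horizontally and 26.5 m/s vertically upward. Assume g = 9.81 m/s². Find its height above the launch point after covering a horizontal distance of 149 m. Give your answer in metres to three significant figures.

33.5 m

Time to reach x = 149 m: t = x/vₓ = 149/44.00 = 3.386 s.
Height: y = v_y0 t − ½ g t² = 26.50 × 3.386 − 4.905 × 3.386² = 89.74 − 56.25 = 33.49 m.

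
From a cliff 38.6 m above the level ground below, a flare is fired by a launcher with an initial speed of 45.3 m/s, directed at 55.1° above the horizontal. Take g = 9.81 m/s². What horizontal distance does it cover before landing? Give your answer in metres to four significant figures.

Resolve: vₓ = 45.30 cos 55.1° = 25.92 m/s and v_y0 = 45.30 sin 55.1° = 37.15 m/s.
The projectile lands when y = 38.6 + (37.15) t − ½·9.81·t² = 0. Positive root: t = (37.15 + √(37.15² + 2·9.81·38.6)) / 9.81 = (37.15 + 46.23) / 9.81 = 8.500 s.
Horizontal distance: R = vₓ t = 25.92 × 8.500 = 220.3 m.

220.3 m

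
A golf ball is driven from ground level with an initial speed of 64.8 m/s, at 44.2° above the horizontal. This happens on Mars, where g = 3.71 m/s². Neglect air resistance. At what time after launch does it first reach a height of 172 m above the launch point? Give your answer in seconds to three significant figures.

Components: vₓ = 64.80 cos 44.2° = 46.46 m/s, v_y0 = 64.80 sin 44.2° = 45.18 m/s.
Set y = v_y0 t − ½ g t² = 172: 1.855 t² − 45.18 t + 172 = 0.
Quadratic formula: t = (45.18 ± √764.66) / 3.71 = (45.18 ± 27.65) / 3.71 → t = 4.723 s or 19.63 s.
The first (ascending) time is 4.723 s.

4.72 s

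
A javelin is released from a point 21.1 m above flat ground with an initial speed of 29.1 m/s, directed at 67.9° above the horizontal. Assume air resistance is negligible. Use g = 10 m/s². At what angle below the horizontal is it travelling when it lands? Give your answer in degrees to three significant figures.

Components: vₓ = 29.10 cos 67.9° = 10.95 m/s, v_y0 = 29.10 sin 67.9° = 26.96 m/s.
The projectile lands when y = 21.1 + (26.96) t − ½·10.0·t² = 0. Positive root: t = (26.96 + √(26.96² + 2·10.0·21.1)) / 10.0 = (26.96 + 33.90) / 10.0 = 6.086 s.
At impact: v_y = v_y0 − g t = −33.90 m/s; vₓ = 10.95 m/s.
Angle below horizontal: arctan(|v_y|/vₓ) = arctan(33.90/10.95) = 72.10°.

72.1°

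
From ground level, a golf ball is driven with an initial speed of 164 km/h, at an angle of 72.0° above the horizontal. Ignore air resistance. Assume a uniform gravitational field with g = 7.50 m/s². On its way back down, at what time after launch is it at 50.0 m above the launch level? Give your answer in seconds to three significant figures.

Convert: 164 km/h = 164/3.6 = 45.56 m/s.
Horizontal component vₓ = 45.56 cos 72.0° = 14.08 m/s; vertical v_y0 = 45.56 sin 72.0° = 43.33 m/s.
Set y = v_y0 t − ½ g t² = 50.0: 3.750 t² − 43.33 t + 50.0 = 0.
Quadratic formula: t = (43.33 ± √1127.1) / 7.50 = (43.33 ± 33.57) / 7.50 → t = 1.300 s or 10.25 s.
The descending-branch root is 10.25 s.

10.3 s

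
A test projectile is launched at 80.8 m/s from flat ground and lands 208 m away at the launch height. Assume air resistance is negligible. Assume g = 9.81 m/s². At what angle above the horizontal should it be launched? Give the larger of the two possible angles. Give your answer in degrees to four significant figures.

80.89°

Level-ground range R = v₀² sin(2θ)/g ⇒ sin(2θ) = gR/v₀² = 9.81 × 208 / 80.8² = 0.3125.
2θ = 18.21° or 180° − 18.21° = 161.8°, so θ = 9.106° or 80.89°.
The larger angle is 80.89°.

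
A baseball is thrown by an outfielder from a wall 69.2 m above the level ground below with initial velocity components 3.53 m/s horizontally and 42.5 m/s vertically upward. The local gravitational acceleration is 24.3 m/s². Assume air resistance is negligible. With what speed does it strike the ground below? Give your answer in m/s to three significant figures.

72.0 m/s

The projectile lands when y = 69.2 + (42.50) t − ½·24.3·t² = 0. Positive root: t = (42.50 + √(42.50² + 2·24.3·69.2)) / 24.3 = (42.50 + 71.90) / 24.3 = 4.708 s.
Vertical velocity at impact: v_y = v_y0 − g t = 42.50 − 24.3 × 4.708 = −71.90 m/s.
Speed: |v| = √(vₓ² + v_y²) = √(3.530² + 71.90²) = 71.98 m/s.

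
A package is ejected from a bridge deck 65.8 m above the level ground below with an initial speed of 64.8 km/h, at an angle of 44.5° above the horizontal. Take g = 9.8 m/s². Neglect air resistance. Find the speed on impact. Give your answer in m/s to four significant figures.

Convert: 64.8 km/h = 64.8/3.6 = 18.00 m/s.
Resolve: vₓ = 18.00 cos 44.5° = 12.84 m/s and v_y0 = 18.00 sin 44.5° = 12.62 m/s.
With up positive and y = 0 at the ground: y(t) = 65.8 + (12.62) t − 4.900 t². Setting y = 0 and taking the positive root: t = [12.62 + √(12.62² + 2·9.80·65.8)] / 9.80 = (12.62 + 38.06) / 9.80 = 5.171 s.
Vertical velocity at impact: v_y = v_y0 − g t = 12.62 − 9.80 × 5.171 = −38.06 m/s.
Speed: |v| = √(vₓ² + v_y²) = √(12.84² + 38.06²) = 40.17 m/s.

40.17 m/s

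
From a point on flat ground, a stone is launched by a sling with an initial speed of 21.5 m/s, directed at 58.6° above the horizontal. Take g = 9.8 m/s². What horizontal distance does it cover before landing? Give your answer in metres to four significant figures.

Components: vₓ = 21.50 cos 58.6° = 11.20 m/s, v_y0 = 21.50 sin 58.6° = 18.35 m/s.
Flight time T = 2 v_y0 / g = 3.745 s.
Horizontal distance R = vₓ T = 11.20 × 3.745 = 41.95 m.

41.95 m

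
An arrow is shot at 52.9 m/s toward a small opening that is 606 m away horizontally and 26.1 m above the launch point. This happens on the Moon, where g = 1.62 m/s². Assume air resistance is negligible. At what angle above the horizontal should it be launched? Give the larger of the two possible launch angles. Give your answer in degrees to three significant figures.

79.6°

Trajectory: y = x tanθ − g x² (1 + tan²θ)/(2v₀²). With x = 606, y = 26.1, v₀ = 52.9, g = 1.62:
106.3 tan²θ − 606 tanθ + (132.4) = 0.
tanθ = [606 ± √(606² − 4 × 106.3 × (132.4))] / (2 × 106.3) = (606 ± 557.6) / 212.6, giving tanθ = 0.2276 or 5.473.
θ = 12.82° or 79.65°; the larger is 79.65°.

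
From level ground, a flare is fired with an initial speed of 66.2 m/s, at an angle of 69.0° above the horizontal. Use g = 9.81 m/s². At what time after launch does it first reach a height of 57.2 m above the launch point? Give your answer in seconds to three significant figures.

1.01 s

Horizontal component vₓ = 66.20 cos 69.0° = 23.72 m/s; vertical v_y0 = 66.20 sin 69.0° = 61.80 m/s.
Height y(t) = 61.80 t − 4.905 t² = 57.2 gives 4.905 t² − 61.80 t + 57.2 = 0.
Quadratic formula: t = (61.80 ± √2697.3) / 9.81 = (61.80 ± 51.94) / 9.81 → t = 1.006 s or 11.59 s.
The first (ascending) time is 1.006 s.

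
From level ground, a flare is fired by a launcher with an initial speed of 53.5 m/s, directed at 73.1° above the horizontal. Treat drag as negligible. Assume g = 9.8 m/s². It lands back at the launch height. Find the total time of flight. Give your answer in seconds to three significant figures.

Components: vₓ = 53.50 cos 73.1° = 15.55 m/s, v_y0 = 53.50 sin 73.1° = 51.19 m/s.
Time of flight on level ground: T = 2 v_y0 / g = 2 × 51.19 / 9.80 = 10.45 s.

10.4 s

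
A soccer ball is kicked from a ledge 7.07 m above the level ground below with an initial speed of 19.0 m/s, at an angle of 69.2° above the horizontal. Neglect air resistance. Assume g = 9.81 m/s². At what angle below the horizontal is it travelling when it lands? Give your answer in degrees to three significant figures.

Components: vₓ = 19.00 cos 69.2° = 6.747 m/s, v_y0 = 19.00 sin 69.2° = 17.76 m/s.
The projectile lands when y = 7.07 + (17.76) t − ½·9.81·t² = 0. Positive root: t = (17.76 + √(17.76² + 2·9.81·7.07)) / 9.81 = (17.76 + 21.31) / 9.81 = 3.983 s.
At impact: v_y = v_y0 − g t = −21.31 m/s; vₓ = 6.747 m/s.
Angle below horizontal: arctan(|v_y|/vₓ) = arctan(21.31/6.747) = 72.43°.

72.4°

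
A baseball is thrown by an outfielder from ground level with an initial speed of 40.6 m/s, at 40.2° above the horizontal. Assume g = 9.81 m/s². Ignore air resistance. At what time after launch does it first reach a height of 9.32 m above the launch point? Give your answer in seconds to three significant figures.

0.383 s

Components: vₓ = 40.60 cos 40.2° = 31.01 m/s, v_y0 = 40.60 sin 40.2° = 26.21 m/s.
Require v_y0 t − ½ g t² = 9.32, i.e. 4.905 t² − 26.21 t + 9.32 = 0.
Quadratic formula: t = (26.21 ± √503.87) / 9.81 = (26.21 ± 22.45) / 9.81 → t = 0.3831 s or 4.960 s.
The first (ascending) time is 0.3831 s.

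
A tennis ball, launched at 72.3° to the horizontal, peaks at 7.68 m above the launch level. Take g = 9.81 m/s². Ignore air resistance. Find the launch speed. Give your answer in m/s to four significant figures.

At the peak v_y = 0, so v_y0 = √(2gH) = √(2 × 9.81 × 7.68) = 12.28 m/s.
v_y0 = v₀ sin θ ⇒ v₀ = 12.28 / sin 72.3° = 12.89 m/s.

12.89 m/s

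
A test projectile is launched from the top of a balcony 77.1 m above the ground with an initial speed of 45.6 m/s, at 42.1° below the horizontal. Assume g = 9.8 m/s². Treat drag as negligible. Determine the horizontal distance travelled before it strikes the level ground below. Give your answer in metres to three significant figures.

Horizontal component vₓ = 45.60 cos 42.1° = 33.83 m/s; vertical v_y0 = −30.57 m/s (downward).
With up positive and y = 0 at the ground: y(t) = 77.1 + (−30.57) t − 4.900 t². Setting y = 0 and taking the positive root: t = [−30.57 + √(30.57² + 2·9.80·77.1)] / 9.80 = (−30.57 + 49.45) / 9.80 = 1.927 s.
Horizontal distance: R = vₓ t = 33.83 × 1.927 = 65.19 m.

65.2 m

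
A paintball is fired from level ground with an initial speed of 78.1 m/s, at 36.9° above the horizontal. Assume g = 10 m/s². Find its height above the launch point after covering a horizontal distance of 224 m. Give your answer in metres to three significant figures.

Horizontal component vₓ = 78.10 cos 36.9° = 62.46 m/s; vertical v_y0 = 78.10 sin 36.9° = 46.89 m/s.
x = vₓ t ⇒ t = 224/62.46 = 3.587 s.
Height: y = v_y0 t − ½ g t² = 46.89 × 3.587 − 5.000 × 3.587² = 168.2 − 64.32 = 103.9 m.

104 m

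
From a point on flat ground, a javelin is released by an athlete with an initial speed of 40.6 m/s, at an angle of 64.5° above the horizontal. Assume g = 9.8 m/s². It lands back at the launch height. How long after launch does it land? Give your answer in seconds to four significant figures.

7.479 s

vₓ = 40.60 cos 64.5° = 17.48 m/s; v_y0 = 40.60 sin 64.5° = 36.64 m/s.
It returns to y = 0 when t = 2 v_y0 / g = 2(36.64)/9.80 = 7.479 s.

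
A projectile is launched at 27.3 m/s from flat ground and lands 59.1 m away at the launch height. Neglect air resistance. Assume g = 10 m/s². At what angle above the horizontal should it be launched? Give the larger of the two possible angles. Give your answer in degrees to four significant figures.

63.77°

From R = (v₀²/g) sin 2θ: sin 2θ = 10.0 × 59.1 / 745.29 = 0.7930.
2θ = 52.46° or 180° − 52.46° = 127.5°, so θ = 26.23° or 63.77°.
The larger angle is 63.77°.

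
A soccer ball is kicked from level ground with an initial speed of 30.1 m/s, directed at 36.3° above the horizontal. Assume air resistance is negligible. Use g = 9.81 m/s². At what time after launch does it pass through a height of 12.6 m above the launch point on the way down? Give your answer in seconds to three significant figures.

2.67 s

Horizontal component vₓ = 30.10 cos 36.3° = 24.26 m/s; vertical v_y0 = 30.10 sin 36.3° = 17.82 m/s.
Require v_y0 t − ½ g t² = 12.6, i.e. 4.905 t² − 17.82 t + 12.6 = 0.
t = [17.82 ± √(17.82² − 2·9.81·12.6)] / 9.81 = (17.82 ± 8.386) / 9.81, so t = 0.9616 s or t = 2.671 s.
The descending-branch root is 2.671 s.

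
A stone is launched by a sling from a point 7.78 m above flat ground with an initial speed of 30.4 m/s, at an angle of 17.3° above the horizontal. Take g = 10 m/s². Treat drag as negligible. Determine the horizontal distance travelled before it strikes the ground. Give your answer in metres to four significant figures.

Resolve: vₓ = 30.40 cos 17.3° = 29.02 m/s and v_y0 = 30.40 sin 17.3° = 9.040 m/s.
The projectile lands when y = 7.78 + (9.040) t − ½·10.0·t² = 0. Positive root: t = (9.040 + √(9.040² + 2·10.0·7.78)) / 10.0 = (9.040 + 15.41) / 10.0 = 2.445 s.
Horizontal distance: R = vₓ t = 29.02 × 2.445 = 70.95 m.

70.95 m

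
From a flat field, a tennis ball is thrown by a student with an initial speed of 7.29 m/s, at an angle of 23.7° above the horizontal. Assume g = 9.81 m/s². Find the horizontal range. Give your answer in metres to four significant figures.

Resolve: vₓ = 7.290 cos 23.7° = 6.675 m/s and v_y0 = 7.290 sin 23.7° = 2.930 m/s.
Time aloft: T = 2 v_y0 / g = 2 × 2.930 / 9.81 = 0.5974 s.
Horizontal distance R = vₓ T = 6.675 × 0.5974 = 3.988 m.

3.988 m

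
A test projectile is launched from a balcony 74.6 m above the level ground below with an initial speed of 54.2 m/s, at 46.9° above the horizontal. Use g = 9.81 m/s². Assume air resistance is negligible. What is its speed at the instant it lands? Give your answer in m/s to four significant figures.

66.34 m/s

Components: vₓ = 54.20 cos 46.9° = 37.03 m/s, v_y0 = 54.20 sin 46.9° = 39.57 m/s.
With up positive and y = 0 at the ground: y(t) = 74.6 + (39.57) t − 4.905 t². Setting y = 0 and taking the positive root: t = [39.57 + √(39.57² + 2·9.81·74.6)] / 9.81 = (39.57 + 55.04) / 9.81 = 9.645 s.
Vertical velocity at impact: v_y = v_y0 − g t = 39.57 − 9.81 × 9.645 = −55.04 m/s.
Speed: |v| = √(vₓ² + v_y²) = √(37.03² + 55.04²) = 66.34 m/s.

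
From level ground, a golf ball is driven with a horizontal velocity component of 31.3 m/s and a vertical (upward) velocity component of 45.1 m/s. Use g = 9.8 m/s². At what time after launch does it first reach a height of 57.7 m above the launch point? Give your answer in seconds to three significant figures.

1.54 s

Require v_y0 t − ½ g t² = 57.7, i.e. 4.900 t² − 45.10 t + 57.7 = 0.
t = [45.10 ± √(45.10² − 2·9.80·57.7)] / 9.80 = (45.10 ± 30.05) / 9.80, so t = 1.536 s or t = 7.669 s.
The first (ascending) time is 1.536 s.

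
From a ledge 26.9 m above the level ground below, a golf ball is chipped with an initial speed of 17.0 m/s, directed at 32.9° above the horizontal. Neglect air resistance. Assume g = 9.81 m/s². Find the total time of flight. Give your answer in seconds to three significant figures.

3.47 s

Horizontal component vₓ = 17.00 cos 32.9° = 14.27 m/s; vertical v_y0 = 17.00 sin 32.9° = 9.234 m/s.
Vertical motion (up positive, ground at y = 0): 4.905 t² − (9.234) t − 26.9 = 0, so t = (9.234 + √(9.234² + 2·9.81·26.9)) / 9.81 = (9.234 + 24.76) / 9.81 = 3.465 s.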